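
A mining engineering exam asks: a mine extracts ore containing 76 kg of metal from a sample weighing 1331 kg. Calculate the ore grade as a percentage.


5.71%

Ore grade = (metal mass / ore mass) * 100
= (76 / 1331) * 100
= 0.05709992487 * 100
= 5.71%


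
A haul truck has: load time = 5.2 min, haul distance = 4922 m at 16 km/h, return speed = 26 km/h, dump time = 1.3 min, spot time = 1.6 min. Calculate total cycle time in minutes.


Convert haul speed to m/min: 16 * 1000/60 = 266.6666667 m/min
Haul time = 4922 / 266.6666667 = 18.4575 min
Convert return speed to m/min: 26 * 1000/60 = 433.3333333 m/min
Return time = 4922 / 433.3333333 = 11.35846154 min
Total cycle time:
= 5.2 + 18.4575 + 1.3 + 11.35846154 + 1.6
= 37.916 min

37.916 min


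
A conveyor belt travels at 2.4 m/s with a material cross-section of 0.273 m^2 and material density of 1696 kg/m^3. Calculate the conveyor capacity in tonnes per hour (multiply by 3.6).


4000.3891 t/h

Volumetric flow = speed * area
= 2.4 * 0.273 = 0.6552 m^3/s
Mass flow = volumetric * density
= 0.6552 * 1696 = 1111.2192 kg/s
Convert to t/h: multiply by 3.6
Capacity = 1111.2192 * 3.6
= 4000.3891 t/h


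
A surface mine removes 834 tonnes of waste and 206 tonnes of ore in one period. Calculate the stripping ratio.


4.0485

Stripping ratio = waste tonnage / ore tonnage
= 834 / 206
= 4.0485


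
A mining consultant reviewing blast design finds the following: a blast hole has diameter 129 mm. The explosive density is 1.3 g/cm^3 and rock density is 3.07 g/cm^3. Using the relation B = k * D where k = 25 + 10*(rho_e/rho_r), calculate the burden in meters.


First, compute k:
rho_e / rho_r = 1.3 / 3.07 = 0.4234527687
k = 25 + 10 * 0.4234527687 = 29.23452769
Then, compute burden:
B = k * D / 1000 = 29.23452769 * 129 / 1000
= 3771.254072 / 1000
= 3.7713 m

3.7713 m


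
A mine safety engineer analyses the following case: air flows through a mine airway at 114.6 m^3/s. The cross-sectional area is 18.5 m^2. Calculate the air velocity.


6.1946 m/s

Velocity = flow rate / cross-sectional area
= 114.6 / 18.5
= 6.1946 m/s


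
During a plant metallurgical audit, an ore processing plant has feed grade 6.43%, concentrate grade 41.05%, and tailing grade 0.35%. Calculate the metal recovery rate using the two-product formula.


Using the two-product formula:
R = 100 * c * (f - t) / (f * (c - t))
Numerator = 100 * 41.05 * (6.43 - 0.35)
= 100 * 41.05 * 6.08
= 24958.4
Denominator = 6.43 * (41.05 - 0.35)
= 6.43 * 40.7
= 261.701
R = 24958.4 / 261.701
= 95.3699%

95.3699%


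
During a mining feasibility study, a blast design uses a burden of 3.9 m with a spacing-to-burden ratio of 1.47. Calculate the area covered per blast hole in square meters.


22.3587 m^2

First, find the spacing:
Spacing = burden * ratio = 3.9 * 1.47
= 5.733 m
Then, calculate the area:
Area = burden * spacing = 3.9 * 5.733
= 22.3587 m^2


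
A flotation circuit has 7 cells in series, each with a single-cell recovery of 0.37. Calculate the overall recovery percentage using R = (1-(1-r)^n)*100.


96.061%

Complement of single-cell recovery:
1 - r = 1 - 0.37 = 0.63
Raise to power n:
(1 - r)^7 = 0.63^7 = 0.03938980639
Overall recovery:
R = (1 - 0.03938980639) * 100
= 96.061%


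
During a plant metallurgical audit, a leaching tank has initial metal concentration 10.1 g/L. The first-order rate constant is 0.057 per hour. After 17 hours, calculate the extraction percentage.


62.0538%

Compute the exponent:
-k * t = -0.057 * 17 = -0.969
Remaining concentration:
C = 10.1 * exp(-0.969)
= 10.1 * 0.3794623107
= 3.832569339 g/L
Extracted = 10.1 - 3.832569339 = 6.267430661 g/L
Extraction % = 6.267430661 / 10.1 * 100
= 62.0538%


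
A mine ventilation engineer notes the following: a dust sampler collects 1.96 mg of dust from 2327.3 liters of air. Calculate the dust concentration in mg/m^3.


0.8422 mg/m^3

Convert liters to m^3: 1 m^3 = 1000 L
Concentration = mass / volume * 1000
= 1.96 / 2327.3 * 1000
= 0.0008421776307 * 1000
= 0.8422 mg/m^3


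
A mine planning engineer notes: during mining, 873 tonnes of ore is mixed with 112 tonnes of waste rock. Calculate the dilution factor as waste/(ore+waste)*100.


11.3706%

Total material = ore + waste
= 873 + 112 = 985 tonnes
Dilution = waste / total * 100
= 112 / 985 * 100
= 0.1137055838 * 100
= 11.3706%


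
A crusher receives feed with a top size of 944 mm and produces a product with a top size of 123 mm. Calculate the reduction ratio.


Reduction ratio = feed size / product size
= 944 / 123
= 7.6748

7.6748


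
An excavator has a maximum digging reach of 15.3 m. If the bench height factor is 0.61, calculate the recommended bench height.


9.333 m

Bench height = reach * factor
= 15.3 * 0.61
= 9.333 m


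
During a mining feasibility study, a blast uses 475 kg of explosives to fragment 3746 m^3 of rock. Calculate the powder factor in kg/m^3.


0.1268 kg/m^3

Powder factor = explosive mass / rock volume
= 475 / 3746
= 0.1268 kg/m^3


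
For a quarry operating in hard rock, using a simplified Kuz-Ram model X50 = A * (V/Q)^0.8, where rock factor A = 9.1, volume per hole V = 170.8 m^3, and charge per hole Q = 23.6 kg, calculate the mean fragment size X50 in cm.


Compute V/Q:
V/Q = 170.8 / 23.6 = 7.237288136
Raise to the power 0.8:
(V/Q)^0.8 = 7.237288136^0.8 = 4.871477384
Multiply by A:
X50 = 9.1 * 4.871477384
= 44.3304 cm

44.3304 cm


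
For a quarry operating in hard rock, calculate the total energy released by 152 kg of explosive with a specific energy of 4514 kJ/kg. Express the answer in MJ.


Energy = mass * specific_energy / 1000
= 152 * 4514 / 1000
= 686128 / 1000
= 686.128 MJ

686.128 MJ


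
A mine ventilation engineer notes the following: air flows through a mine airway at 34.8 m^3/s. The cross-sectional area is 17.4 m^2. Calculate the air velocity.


Velocity = flow rate / cross-sectional area
= 34.8 / 17.4
= 2.0 m/s

2.0 m/s


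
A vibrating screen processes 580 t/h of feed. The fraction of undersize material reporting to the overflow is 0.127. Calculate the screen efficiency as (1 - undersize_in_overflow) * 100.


Screen efficiency = (1 - fraction of undersize in overflow) * 100
= (1 - 0.127) * 100
= 0.873 * 100
= 87.3%

87.3%


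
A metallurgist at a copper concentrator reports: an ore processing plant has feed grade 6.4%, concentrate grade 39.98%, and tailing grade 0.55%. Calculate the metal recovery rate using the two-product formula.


92.6813%

Using the two-product formula:
R = 100 * c * (f - t) / (f * (c - t))
Numerator = 100 * 39.98 * (6.4 - 0.55)
= 100 * 39.98 * 5.85
= 23388.3
Denominator = 6.4 * (39.98 - 0.55)
= 6.4 * 39.43
= 252.352
R = 23388.3 / 252.352
= 92.6813%


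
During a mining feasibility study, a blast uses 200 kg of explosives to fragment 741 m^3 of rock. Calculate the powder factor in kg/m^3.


Powder factor = explosive mass / rock volume
= 200 / 741
= 0.2699 kg/m^3

0.2699 kg/m^3


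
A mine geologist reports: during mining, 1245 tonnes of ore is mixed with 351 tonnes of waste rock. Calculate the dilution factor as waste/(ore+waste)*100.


21.9925%

Total material = ore + waste
= 1245 + 351 = 1596 tonnes
Dilution = waste / total * 100
= 351 / 1596 * 100
= 0.219924812 * 100
= 21.9925%


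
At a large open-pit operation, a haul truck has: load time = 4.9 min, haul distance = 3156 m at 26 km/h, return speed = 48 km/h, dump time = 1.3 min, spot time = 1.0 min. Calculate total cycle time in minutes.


Convert haul speed to m/min: 26 * 1000/60 = 433.3333333 m/min
Haul time = 3156 / 433.3333333 = 7.283076923 min
Convert return speed to m/min: 48 * 1000/60 = 800 m/min
Return time = 3156 / 800 = 3.945 min
Total cycle time:
= 4.9 + 7.283076923 + 1.3 + 3.945 + 1.0
= 18.4281 min

18.4281 min


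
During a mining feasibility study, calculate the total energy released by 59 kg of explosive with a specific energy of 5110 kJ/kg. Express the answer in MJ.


Energy = mass * specific_energy / 1000
= 59 * 5110 / 1000
= 301490 / 1000
= 301.49 MJ

301.49 MJ


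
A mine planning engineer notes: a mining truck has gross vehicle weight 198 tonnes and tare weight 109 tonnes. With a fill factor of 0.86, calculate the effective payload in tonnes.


76.54 tonnes

Maximum payload = gross - tare
= 198 - 109 = 89 tonnes
Effective payload = max payload * fill factor
= 89 * 0.86
= 76.54 tonnes


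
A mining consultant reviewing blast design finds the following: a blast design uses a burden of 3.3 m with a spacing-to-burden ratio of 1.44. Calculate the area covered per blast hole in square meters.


First, find the spacing:
Spacing = burden * ratio = 3.3 * 1.44
= 4.752 m
Then, calculate the area:
Area = burden * spacing = 3.3 * 4.752
= 15.6816 m^2

15.6816 m^2


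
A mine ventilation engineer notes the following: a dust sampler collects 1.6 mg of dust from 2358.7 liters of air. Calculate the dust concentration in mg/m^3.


0.6783 mg/m^3

Convert liters to m^3: 1 m^3 = 1000 L
Concentration = mass / volume * 1000
= 1.6 / 2358.7 * 1000
= 0.0006783397634 * 1000
= 0.6783 mg/m^3


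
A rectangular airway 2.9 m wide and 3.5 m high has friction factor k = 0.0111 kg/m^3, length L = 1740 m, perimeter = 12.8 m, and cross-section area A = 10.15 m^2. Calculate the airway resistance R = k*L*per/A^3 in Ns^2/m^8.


0.2364 Ns^2/m^8

Compute the numerator:
k * L * per = 0.0111 * 1740 * 12.8
= 247.2192
Compute the denominator:
A^3 = 10.15^3 = 1045.678375
Resistance:
R = 247.2192 / 1045.678375
= 0.2364 Ns^2/m^8


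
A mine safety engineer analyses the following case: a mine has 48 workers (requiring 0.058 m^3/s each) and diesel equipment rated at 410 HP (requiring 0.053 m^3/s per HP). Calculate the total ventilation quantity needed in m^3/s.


24.514 m^3/s

Airflow for workers:
Q_people = 48 * 0.058 = 2.784 m^3/s
Airflow for diesel equipment:
Q_diesel = 410 * 0.053 = 21.73 m^3/s
Total ventilation:
Q_total = 2.784 + 21.73
= 24.514 m^3/s


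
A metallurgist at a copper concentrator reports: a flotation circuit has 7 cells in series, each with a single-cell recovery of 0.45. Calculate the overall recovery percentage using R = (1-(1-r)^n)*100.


98.4776%

Complement of single-cell recovery:
1 - r = 1 - 0.45 = 0.55
Raise to power n:
(1 - r)^7 = 0.55^7 = 0.01522435234
Overall recovery:
R = (1 - 0.01522435234) * 100
= 98.4776%


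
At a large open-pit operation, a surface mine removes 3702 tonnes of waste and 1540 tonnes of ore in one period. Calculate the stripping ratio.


2.4039

Stripping ratio = waste tonnage / ore tonnage
= 3702 / 1540
= 2.4039


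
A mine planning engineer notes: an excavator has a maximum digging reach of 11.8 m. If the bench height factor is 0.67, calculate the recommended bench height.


Bench height = reach * factor
= 11.8 * 0.67
= 7.906 m

7.906 m


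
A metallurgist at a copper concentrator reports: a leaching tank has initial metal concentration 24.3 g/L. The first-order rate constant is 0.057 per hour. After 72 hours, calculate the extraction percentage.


Compute the exponent:
-k * t = -0.057 * 72 = -4.104
Remaining concentration:
C = 24.3 * exp(-4.104)
= 24.3 * 0.0165065171
= 0.4011083657 g/L
Extracted = 24.3 - 0.4011083657 = 23.89889163 g/L
Extraction % = 23.89889163 / 24.3 * 100
= 98.3493%

98.3493%


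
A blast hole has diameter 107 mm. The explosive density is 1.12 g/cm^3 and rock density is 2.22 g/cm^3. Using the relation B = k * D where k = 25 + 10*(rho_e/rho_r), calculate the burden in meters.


3.2148 m

First, compute k:
rho_e / rho_r = 1.12 / 2.22 = 0.5045045045
k = 25 + 10 * 0.5045045045 = 30.04504505
Then, compute burden:
B = k * D / 1000 = 30.04504505 * 107 / 1000
= 3214.81982 / 1000
= 3.2148 m


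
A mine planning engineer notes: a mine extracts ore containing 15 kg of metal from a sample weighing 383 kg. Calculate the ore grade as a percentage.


3.9164%

Ore grade = (metal mass / ore mass) * 100
= (15 / 383) * 100
= 0.03916449086 * 100
= 3.9164%


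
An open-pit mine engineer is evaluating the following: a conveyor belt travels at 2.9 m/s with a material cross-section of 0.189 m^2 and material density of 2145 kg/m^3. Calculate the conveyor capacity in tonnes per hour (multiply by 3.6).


4232.4282 t/h

Volumetric flow = speed * area
= 2.9 * 0.189 = 0.5481 m^3/s
Mass flow = volumetric * density
= 0.5481 * 2145 = 1175.6745 kg/s
Convert to t/h: multiply by 3.6
Capacity = 1175.6745 * 3.6
= 4232.4282 t/h


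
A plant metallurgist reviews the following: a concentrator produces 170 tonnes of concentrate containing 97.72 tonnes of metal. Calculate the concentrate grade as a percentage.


Grade = (metal in concentrate / concentrate mass) * 100
= (97.72 / 170) * 100
= 0.5748235294 * 100
= 57.4824%

57.4824%


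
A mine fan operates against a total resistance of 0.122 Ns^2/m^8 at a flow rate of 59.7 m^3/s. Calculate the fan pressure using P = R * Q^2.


434.819 Pa

Compute Q^2:
Q^2 = 59.7^2 = 3564.09
Compute pressure:
P = R * Q^2 = 0.122 * 3564.09
= 434.819 Pa


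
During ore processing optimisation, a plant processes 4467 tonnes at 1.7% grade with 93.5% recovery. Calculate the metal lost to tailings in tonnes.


Total metal in feed:
= 4467 * 1.7 / 100 = 75.939 tonnes
Metal recovered:
= 75.939 * 93.5 / 100 = 71.002965 tonnes
Metal lost to tailings:
= 75.939 - 71.002965
= 4.936 tonnes

4.936 tonnes


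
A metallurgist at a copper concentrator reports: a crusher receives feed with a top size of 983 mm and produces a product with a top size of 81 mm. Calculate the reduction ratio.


12.1358

Reduction ratio = feed size / product size
= 983 / 81
= 12.1358


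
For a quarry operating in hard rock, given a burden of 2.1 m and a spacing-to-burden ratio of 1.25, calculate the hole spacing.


2.625 m

Spacing = burden * ratio
= 2.1 * 1.25
= 2.625 m


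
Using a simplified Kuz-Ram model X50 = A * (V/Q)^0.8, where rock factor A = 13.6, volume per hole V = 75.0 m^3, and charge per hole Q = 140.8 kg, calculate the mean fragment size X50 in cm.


Compute V/Q:
V/Q = 75.0 / 140.8 = 0.5326704545
Raise to the power 0.8:
(V/Q)^0.8 = 0.5326704545^0.8 = 0.604180754
Multiply by A:
X50 = 13.6 * 0.604180754
= 8.2169 cm

8.2169 cm


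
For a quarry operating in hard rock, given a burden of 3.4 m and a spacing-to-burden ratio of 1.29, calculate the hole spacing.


4.386 m

Spacing = burden * ratio
= 3.4 * 1.29
= 4.386 m


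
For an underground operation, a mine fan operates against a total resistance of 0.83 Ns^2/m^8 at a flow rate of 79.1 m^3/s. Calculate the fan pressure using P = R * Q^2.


5193.1523 Pa

Compute Q^2:
Q^2 = 79.1^2 = 6256.81
Compute pressure:
P = R * Q^2 = 0.83 * 6256.81
= 5193.1523 Pa


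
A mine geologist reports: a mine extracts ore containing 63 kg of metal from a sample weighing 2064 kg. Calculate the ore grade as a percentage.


Ore grade = (metal mass / ore mass) * 100
= (63 / 2064) * 100
= 0.03052325581 * 100
= 3.0523%

3.0523%


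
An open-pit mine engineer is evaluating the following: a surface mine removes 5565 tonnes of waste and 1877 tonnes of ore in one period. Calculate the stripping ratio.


Stripping ratio = waste tonnage / ore tonnage
= 5565 / 1877
= 2.9648

2.9648


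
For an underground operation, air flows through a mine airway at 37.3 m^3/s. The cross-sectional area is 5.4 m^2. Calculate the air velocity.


Velocity = flow rate / cross-sectional area
= 37.3 / 5.4
= 6.9074 m/s

6.9074 m/s


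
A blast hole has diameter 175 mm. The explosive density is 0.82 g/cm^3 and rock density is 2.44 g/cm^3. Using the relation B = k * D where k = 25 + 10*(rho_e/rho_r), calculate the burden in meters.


4.9631 m

First, compute k:
rho_e / rho_r = 0.82 / 2.44 = 0.3360655738
k = 25 + 10 * 0.3360655738 = 28.36065574
Then, compute burden:
B = k * D / 1000 = 28.36065574 * 175 / 1000
= 4963.114754 / 1000
= 4.9631 m


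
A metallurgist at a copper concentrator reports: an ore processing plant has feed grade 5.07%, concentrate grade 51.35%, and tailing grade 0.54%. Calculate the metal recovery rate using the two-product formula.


Using the two-product formula:
R = 100 * c * (f - t) / (f * (c - t))
Numerator = 100 * 51.35 * (5.07 - 0.54)
= 100 * 51.35 * 4.53
= 23261.55
Denominator = 5.07 * (51.35 - 0.54)
= 5.07 * 50.81
= 257.6067
R = 23261.55 / 257.6067
= 90.2987%

90.2987%


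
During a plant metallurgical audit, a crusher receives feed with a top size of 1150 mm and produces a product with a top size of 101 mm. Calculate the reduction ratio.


11.3861

Reduction ratio = feed size / product size
= 1150 / 101
= 11.3861


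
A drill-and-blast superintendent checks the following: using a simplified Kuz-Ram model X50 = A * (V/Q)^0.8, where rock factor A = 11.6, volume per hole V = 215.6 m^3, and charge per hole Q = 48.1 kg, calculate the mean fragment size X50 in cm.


38.5178 cm

Compute V/Q:
V/Q = 215.6 / 48.1 = 4.482328482
Raise to the power 0.8:
(V/Q)^0.8 = 4.482328482^0.8 = 3.320495868
Multiply by A:
X50 = 11.6 * 3.320495868
= 38.5178 cm


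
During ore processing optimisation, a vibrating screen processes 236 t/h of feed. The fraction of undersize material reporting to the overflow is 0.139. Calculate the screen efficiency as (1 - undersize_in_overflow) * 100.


Screen efficiency = (1 - fraction of undersize in overflow) * 100
= (1 - 0.139) * 100
= 0.861 * 100
= 86.1%

86.1%


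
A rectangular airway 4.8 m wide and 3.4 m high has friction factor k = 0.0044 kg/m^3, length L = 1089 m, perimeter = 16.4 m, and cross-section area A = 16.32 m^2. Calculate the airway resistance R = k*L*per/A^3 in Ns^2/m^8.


0.0181 Ns^2/m^8

Compute the numerator:
k * L * per = 0.0044 * 1089 * 16.4
= 78.58224
Compute the denominator:
A^3 = 16.32^3 = 4346.707968
Resistance:
R = 78.58224 / 4346.707968
= 0.0181 Ns^2/m^8


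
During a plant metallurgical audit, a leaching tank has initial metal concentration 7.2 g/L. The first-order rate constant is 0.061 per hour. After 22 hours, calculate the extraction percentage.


Compute the exponent:
-k * t = -0.061 * 22 = -1.342
Remaining concentration:
C = 7.2 * exp(-1.342)
= 7.2 * 0.2613225006
= 1.881522004 g/L
Extracted = 7.2 - 1.881522004 = 5.318477996 g/L
Extraction % = 5.318477996 / 7.2 * 100
= 73.8677%

73.8677%


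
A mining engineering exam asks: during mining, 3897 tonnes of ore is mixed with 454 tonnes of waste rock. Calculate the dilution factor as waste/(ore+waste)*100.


10.4344%

Total material = ore + waste
= 3897 + 454 = 4351 tonnes
Dilution = waste / total * 100
= 454 / 4351 * 100
= 0.104343829 * 100
= 10.4344%


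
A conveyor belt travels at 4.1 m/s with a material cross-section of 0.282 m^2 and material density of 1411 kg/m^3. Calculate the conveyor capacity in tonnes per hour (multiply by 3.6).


5873.0335 t/h

Volumetric flow = speed * area
= 4.1 * 0.282 = 1.1562 m^3/s
Mass flow = volumetric * density
= 1.1562 * 1411 = 1631.3982 kg/s
Convert to t/h: multiply by 3.6
Capacity = 1631.3982 * 3.6
= 5873.0335 t/h


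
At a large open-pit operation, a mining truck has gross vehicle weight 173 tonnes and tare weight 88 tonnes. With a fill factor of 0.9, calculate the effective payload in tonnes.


Maximum payload = gross - tare
= 173 - 88 = 85 tonnes
Effective payload = max payload * fill factor
= 85 * 0.9
= 76.5 tonnes

76.5 tonnes


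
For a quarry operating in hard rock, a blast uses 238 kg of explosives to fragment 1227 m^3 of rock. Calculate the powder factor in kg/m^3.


Powder factor = explosive mass / rock volume
= 238 / 1227
= 0.194 kg/m^3

0.194 kg/m^3


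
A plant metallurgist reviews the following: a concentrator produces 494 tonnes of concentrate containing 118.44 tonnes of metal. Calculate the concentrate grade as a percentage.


23.9757%

Grade = (metal in concentrate / concentrate mass) * 100
= (118.44 / 494) * 100
= 0.239757085 * 100
= 23.9757%


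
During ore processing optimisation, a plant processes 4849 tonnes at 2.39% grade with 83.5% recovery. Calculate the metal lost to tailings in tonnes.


Total metal in feed:
= 4849 * 2.39 / 100 = 115.8911 tonnes
Metal recovered:
= 115.8911 * 83.5 / 100 = 96.7690685 tonnes
Metal lost to tailings:
= 115.8911 - 96.7690685
= 19.122 tonnes

19.122 tonnes


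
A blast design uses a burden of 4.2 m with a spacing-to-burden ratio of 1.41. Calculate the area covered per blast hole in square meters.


First, find the spacing:
Spacing = burden * ratio = 4.2 * 1.41
= 5.922 m
Then, calculate the area:
Area = burden * spacing = 4.2 * 5.922
= 24.8724 m^2

24.8724 m^2


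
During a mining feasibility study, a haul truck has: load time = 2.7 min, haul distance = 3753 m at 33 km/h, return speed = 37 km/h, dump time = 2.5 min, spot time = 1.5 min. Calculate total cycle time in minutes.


Convert haul speed to m/min: 33 * 1000/60 = 550 m/min
Haul time = 3753 / 550 = 6.823636364 min
Convert return speed to m/min: 37 * 1000/60 = 616.6666667 m/min
Return time = 3753 / 616.6666667 = 6.085945946 min
Total cycle time:
= 2.7 + 6.823636364 + 2.5 + 6.085945946 + 1.5
= 19.6096 min

19.6096 min


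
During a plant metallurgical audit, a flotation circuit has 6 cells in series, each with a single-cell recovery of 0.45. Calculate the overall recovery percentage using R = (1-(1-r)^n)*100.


97.2319%

Complement of single-cell recovery:
1 - r = 1 - 0.45 = 0.55
Raise to power n:
(1 - r)^6 = 0.55^6 = 0.02768064063
Overall recovery:
R = (1 - 0.02768064063) * 100
= 97.2319%


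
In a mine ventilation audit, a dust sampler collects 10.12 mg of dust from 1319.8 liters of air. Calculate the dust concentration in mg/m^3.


Convert liters to m^3: 1 m^3 = 1000 L
Concentration = mass / volume * 1000
= 10.12 / 1319.8 * 1000
= 0.007667828459 * 1000
= 7.6678 mg/m^3

7.6678 mg/m^3


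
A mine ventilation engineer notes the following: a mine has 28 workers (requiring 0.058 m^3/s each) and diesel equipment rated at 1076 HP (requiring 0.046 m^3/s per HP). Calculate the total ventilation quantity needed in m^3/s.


51.12 m^3/s

Airflow for workers:
Q_people = 28 * 0.058 = 1.624 m^3/s
Airflow for diesel equipment:
Q_diesel = 1076 * 0.046 = 49.496 m^3/s
Total ventilation:
Q_total = 1.624 + 49.496
= 51.12 m^3/s


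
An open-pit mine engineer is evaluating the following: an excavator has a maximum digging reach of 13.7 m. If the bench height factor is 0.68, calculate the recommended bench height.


Bench height = reach * factor
= 13.7 * 0.68
= 9.316 m

9.316 m


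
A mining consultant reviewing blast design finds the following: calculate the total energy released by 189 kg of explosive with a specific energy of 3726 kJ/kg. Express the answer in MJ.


704.214 MJ

Energy = mass * specific_energy / 1000
= 189 * 3726 / 1000
= 704214 / 1000
= 704.214 MJ


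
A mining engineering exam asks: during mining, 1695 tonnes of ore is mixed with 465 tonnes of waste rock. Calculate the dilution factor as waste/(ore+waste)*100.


21.5278%

Total material = ore + waste
= 1695 + 465 = 2160 tonnes
Dilution = waste / total * 100
= 465 / 2160 * 100
= 0.2152777778 * 100
= 21.5278%


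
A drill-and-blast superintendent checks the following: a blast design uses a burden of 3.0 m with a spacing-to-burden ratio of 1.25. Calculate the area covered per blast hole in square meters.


First, find the spacing:
Spacing = burden * ratio = 3.0 * 1.25
= 3.75 m
Then, calculate the area:
Area = burden * spacing = 3.0 * 3.75
= 11.25 m^2

11.25 m^2


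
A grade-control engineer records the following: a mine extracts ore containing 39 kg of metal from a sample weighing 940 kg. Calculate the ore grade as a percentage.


Ore grade = (metal mass / ore mass) * 100
= (39 / 940) * 100
= 0.0414893617 * 100
= 4.1489%

4.1489%


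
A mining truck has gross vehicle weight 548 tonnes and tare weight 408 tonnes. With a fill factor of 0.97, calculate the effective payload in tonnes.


135.8 tonnes

Maximum payload = gross - tare
= 548 - 408 = 140 tonnes
Effective payload = max payload * fill factor
= 140 * 0.97
= 135.8 tonnes


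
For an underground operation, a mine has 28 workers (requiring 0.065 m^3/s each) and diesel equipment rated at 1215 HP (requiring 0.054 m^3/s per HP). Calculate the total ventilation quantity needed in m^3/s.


67.43 m^3/s

Airflow for workers:
Q_people = 28 * 0.065 = 1.82 m^3/s
Airflow for diesel equipment:
Q_diesel = 1215 * 0.054 = 65.61 m^3/s
Total ventilation:
Q_total = 1.82 + 65.61
= 67.43 m^3/s


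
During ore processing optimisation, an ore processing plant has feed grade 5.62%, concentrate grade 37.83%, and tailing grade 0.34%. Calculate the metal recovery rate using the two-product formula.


Using the two-product formula:
R = 100 * c * (f - t) / (f * (c - t))
Numerator = 100 * 37.83 * (5.62 - 0.34)
= 100 * 37.83 * 5.28
= 19974.24
Denominator = 5.62 * (37.83 - 0.34)
= 5.62 * 37.49
= 210.6938
R = 19974.24 / 210.6938
= 94.8022%

94.8022%


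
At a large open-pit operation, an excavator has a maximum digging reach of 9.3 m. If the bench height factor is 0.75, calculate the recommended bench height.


Bench height = reach * factor
= 9.3 * 0.75
= 6.975 m

6.975 m


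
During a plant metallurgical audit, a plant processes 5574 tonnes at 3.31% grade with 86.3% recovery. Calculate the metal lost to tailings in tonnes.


25.2764 tonnes

Total metal in feed:
= 5574 * 3.31 / 100 = 184.4994 tonnes
Metal recovered:
= 184.4994 * 86.3 / 100 = 159.2229822 tonnes
Metal lost to tailings:
= 184.4994 - 159.2229822
= 25.2764 tonnes


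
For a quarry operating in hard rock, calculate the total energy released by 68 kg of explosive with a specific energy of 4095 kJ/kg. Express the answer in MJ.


Energy = mass * specific_energy / 1000
= 68 * 4095 / 1000
= 278460 / 1000
= 278.46 MJ

278.46 MJ


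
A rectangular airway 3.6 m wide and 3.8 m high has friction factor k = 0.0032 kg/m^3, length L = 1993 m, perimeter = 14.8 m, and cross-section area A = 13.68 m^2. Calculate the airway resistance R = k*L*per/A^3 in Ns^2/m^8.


0.0369 Ns^2/m^8

Compute the numerator:
k * L * per = 0.0032 * 1993 * 14.8
= 94.38848
Compute the denominator:
A^3 = 13.68^3 = 2560.108032
Resistance:
R = 94.38848 / 2560.108032
= 0.0369 Ns^2/m^8


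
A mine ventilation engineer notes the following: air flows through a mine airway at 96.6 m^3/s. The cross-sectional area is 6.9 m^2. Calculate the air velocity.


14.0 m/s

Velocity = flow rate / cross-sectional area
= 96.6 / 6.9
= 14.0 m/s


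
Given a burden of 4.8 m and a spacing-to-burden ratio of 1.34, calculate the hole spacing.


Spacing = burden * ratio
= 4.8 * 1.34
= 6.432 m

6.432 m


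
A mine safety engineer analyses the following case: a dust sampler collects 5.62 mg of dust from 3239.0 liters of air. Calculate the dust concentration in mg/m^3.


1.7351 mg/m^3

Convert liters to m^3: 1 m^3 = 1000 L
Concentration = mass / volume * 1000
= 5.62 / 3239.0 * 1000
= 0.001735103427 * 1000
= 1.7351 mg/m^3


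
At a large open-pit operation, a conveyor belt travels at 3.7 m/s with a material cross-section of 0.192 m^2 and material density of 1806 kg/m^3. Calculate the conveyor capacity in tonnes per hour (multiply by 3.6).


Volumetric flow = speed * area
= 3.7 * 0.192 = 0.7104 m^3/s
Mass flow = volumetric * density
= 0.7104 * 1806 = 1282.9824 kg/s
Convert to t/h: multiply by 3.6
Capacity = 1282.9824 * 3.6
= 4618.7366 t/h

4618.7366 t/h


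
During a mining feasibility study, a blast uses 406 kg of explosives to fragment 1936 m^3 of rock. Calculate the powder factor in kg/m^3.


Powder factor = explosive mass / rock volume
= 406 / 1936
= 0.2097 kg/m^3

0.2097 kg/m^3


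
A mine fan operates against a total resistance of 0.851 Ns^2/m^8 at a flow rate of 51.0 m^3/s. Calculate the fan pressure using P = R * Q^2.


Compute Q^2:
Q^2 = 51.0^2 = 2601.0
Compute pressure:
P = R * Q^2 = 0.851 * 2601.0
= 2213.451 Pa

2213.451 Pa


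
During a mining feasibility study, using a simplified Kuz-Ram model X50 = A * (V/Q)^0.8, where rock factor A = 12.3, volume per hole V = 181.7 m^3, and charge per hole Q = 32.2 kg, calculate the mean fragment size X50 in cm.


Compute V/Q:
V/Q = 181.7 / 32.2 = 5.642857143
Raise to the power 0.8:
(V/Q)^0.8 = 5.642857143^0.8 = 3.99208008
Multiply by A:
X50 = 12.3 * 3.99208008
= 49.1026 cm

49.1026 cm


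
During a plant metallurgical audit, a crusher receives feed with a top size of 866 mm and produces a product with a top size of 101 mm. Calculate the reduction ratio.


8.5743

Reduction ratio = feed size / product size
= 866 / 101
= 8.5743


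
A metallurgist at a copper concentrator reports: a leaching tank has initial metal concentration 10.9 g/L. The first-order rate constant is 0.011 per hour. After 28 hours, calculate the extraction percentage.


Compute the exponent:
-k * t = -0.011 * 28 = -0.308
Remaining concentration:
C = 10.9 * exp(-0.308)
= 10.9 * 0.734915318
= 8.010576966 g/L
Extracted = 10.9 - 8.010576966 = 2.889423034 g/L
Extraction % = 2.889423034 / 10.9 * 100
= 26.5085%

26.5085%


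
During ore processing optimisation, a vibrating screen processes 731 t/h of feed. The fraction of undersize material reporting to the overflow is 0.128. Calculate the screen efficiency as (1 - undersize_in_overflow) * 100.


87.2%

Screen efficiency = (1 - fraction of undersize in overflow) * 100
= (1 - 0.128) * 100
= 0.872 * 100
= 87.2%


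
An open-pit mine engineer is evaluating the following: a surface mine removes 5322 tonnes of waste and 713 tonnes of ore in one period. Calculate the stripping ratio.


7.4642

Stripping ratio = waste tonnage / ore tonnage
= 5322 / 713
= 7.4642


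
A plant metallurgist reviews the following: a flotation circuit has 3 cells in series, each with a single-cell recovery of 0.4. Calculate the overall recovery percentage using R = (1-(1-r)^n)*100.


Complement of single-cell recovery:
1 - r = 1 - 0.4 = 0.6
Raise to power n:
(1 - r)^3 = 0.6^3 = 0.216
Overall recovery:
R = (1 - 0.216) * 100
= 78.4%

78.4%


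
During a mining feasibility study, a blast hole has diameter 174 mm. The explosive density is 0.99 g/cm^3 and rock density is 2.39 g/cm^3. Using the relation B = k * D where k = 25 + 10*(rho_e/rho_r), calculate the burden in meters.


5.0708 m

First, compute k:
rho_e / rho_r = 0.99 / 2.39 = 0.4142259414
k = 25 + 10 * 0.4142259414 = 29.14225941
Then, compute burden:
B = k * D / 1000 = 29.14225941 * 174 / 1000
= 5070.753138 / 1000
= 5.0708 m


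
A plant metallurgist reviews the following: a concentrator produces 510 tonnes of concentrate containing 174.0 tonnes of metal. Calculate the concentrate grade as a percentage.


Grade = (metal in concentrate / concentrate mass) * 100
= (174.0 / 510) * 100
= 0.3411764706 * 100
= 34.1176%

34.1176%


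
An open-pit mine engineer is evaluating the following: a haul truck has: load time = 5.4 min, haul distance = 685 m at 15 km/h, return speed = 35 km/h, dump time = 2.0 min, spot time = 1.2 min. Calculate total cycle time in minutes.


12.5143 min

Convert haul speed to m/min: 15 * 1000/60 = 250 m/min
Haul time = 685 / 250 = 2.74 min
Convert return speed to m/min: 35 * 1000/60 = 583.3333333 m/min
Return time = 685 / 583.3333333 = 1.174285714 min
Total cycle time:
= 5.4 + 2.74 + 2.0 + 1.174285714 + 1.2
= 12.5143 min


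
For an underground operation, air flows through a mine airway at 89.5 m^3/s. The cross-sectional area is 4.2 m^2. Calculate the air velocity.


Velocity = flow rate / cross-sectional area
= 89.5 / 4.2
= 21.3095 m/s

21.3095 m/s


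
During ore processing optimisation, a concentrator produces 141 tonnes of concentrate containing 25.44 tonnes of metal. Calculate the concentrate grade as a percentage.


18.0426%

Grade = (metal in concentrate / concentrate mass) * 100
= (25.44 / 141) * 100
= 0.1804255319 * 100
= 18.0426%


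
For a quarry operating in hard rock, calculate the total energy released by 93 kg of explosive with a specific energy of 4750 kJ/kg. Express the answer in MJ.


Energy = mass * specific_energy / 1000
= 93 * 4750 / 1000
= 441750 / 1000
= 441.75 MJ

441.75 MJ


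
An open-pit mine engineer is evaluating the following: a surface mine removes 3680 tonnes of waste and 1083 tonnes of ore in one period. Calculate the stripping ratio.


3.398

Stripping ratio = waste tonnage / ore tonnage
= 3680 / 1083
= 3.398


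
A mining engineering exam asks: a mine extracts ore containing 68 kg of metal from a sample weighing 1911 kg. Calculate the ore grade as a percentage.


3.5583%

Ore grade = (metal mass / ore mass) * 100
= (68 / 1911) * 100
= 0.03558346415 * 100
= 3.5583%


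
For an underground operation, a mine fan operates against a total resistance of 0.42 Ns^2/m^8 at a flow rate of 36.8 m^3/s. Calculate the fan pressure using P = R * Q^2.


568.7808 Pa

Compute Q^2:
Q^2 = 36.8^2 = 1354.24
Compute pressure:
P = R * Q^2 = 0.42 * 1354.24
= 568.7808 Pa


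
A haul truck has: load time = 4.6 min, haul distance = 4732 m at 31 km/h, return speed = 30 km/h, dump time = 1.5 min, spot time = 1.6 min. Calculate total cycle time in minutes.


26.3227 min

Convert haul speed to m/min: 31 * 1000/60 = 516.6666667 m/min
Haul time = 4732 / 516.6666667 = 9.158709677 min
Convert return speed to m/min: 30 * 1000/60 = 500 m/min
Return time = 4732 / 500 = 9.464 min
Total cycle time:
= 4.6 + 9.158709677 + 1.5 + 9.464 + 1.6
= 26.3227 min


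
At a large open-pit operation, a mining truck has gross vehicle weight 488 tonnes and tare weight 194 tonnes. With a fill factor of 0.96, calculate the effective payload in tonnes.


282.24 tonnes

Maximum payload = gross - tare
= 488 - 194 = 294 tonnes
Effective payload = max payload * fill factor
= 294 * 0.96
= 282.24 tonnes


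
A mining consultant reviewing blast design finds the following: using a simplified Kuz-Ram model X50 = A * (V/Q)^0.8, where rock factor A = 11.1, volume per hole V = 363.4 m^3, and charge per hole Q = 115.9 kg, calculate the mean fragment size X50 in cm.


27.6926 cm

Compute V/Q:
V/Q = 363.4 / 115.9 = 3.135461605
Raise to the power 0.8:
(V/Q)^0.8 = 3.135461605^0.8 = 2.494831332
Multiply by A:
X50 = 11.1 * 2.494831332
= 27.6926 cm


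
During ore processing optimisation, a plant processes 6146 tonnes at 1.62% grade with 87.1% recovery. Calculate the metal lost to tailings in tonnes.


Total metal in feed:
= 6146 * 1.62 / 100 = 99.5652 tonnes
Metal recovered:
= 99.5652 * 87.1 / 100 = 86.7212892 tonnes
Metal lost to tailings:
= 99.5652 - 86.7212892
= 12.8439 tonnes

12.8439 tonnes


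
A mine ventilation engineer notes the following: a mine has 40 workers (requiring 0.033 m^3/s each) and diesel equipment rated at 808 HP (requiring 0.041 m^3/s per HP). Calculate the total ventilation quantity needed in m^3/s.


Airflow for workers:
Q_people = 40 * 0.033 = 1.32 m^3/s
Airflow for diesel equipment:
Q_diesel = 808 * 0.041 = 33.128 m^3/s
Total ventilation:
Q_total = 1.32 + 33.128
= 34.448 m^3/s

34.448 m^3/s


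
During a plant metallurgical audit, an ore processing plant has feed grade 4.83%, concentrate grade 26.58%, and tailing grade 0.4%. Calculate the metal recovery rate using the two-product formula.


Using the two-product formula:
R = 100 * c * (f - t) / (f * (c - t))
Numerator = 100 * 26.58 * (4.83 - 0.4)
= 100 * 26.58 * 4.43
= 11774.94
Denominator = 4.83 * (26.58 - 0.4)
= 4.83 * 26.18
= 126.4494
R = 11774.94 / 126.4494
= 93.1198%

93.1198%


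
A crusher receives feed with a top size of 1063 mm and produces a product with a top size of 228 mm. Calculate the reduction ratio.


Reduction ratio = feed size / product size
= 1063 / 228
= 4.6623

4.6623


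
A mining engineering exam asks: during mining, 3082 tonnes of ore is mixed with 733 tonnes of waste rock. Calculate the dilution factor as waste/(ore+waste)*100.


19.2136%

Total material = ore + waste
= 3082 + 733 = 3815 tonnes
Dilution = waste / total * 100
= 733 / 3815 * 100
= 0.1921363041 * 100
= 19.2136%


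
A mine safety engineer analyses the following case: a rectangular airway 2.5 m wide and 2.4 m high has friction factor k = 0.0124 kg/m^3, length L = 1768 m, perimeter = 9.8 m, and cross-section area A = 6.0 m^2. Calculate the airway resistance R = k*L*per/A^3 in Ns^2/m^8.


Compute the numerator:
k * L * per = 0.0124 * 1768 * 9.8
= 214.84736
Compute the denominator:
A^3 = 6.0^3 = 216
Resistance:
R = 214.84736 / 216
= 0.9947 Ns^2/m^8

0.9947 Ns^2/m^8


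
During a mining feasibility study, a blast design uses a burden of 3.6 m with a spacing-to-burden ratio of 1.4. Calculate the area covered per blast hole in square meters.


18.144 m^2

First, find the spacing:
Spacing = burden * ratio = 3.6 * 1.4
= 5.04 m
Then, calculate the area:
Area = burden * spacing = 3.6 * 5.04
= 18.144 m^2


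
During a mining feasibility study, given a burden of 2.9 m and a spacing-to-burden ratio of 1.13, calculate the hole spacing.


Spacing = burden * ratio
= 2.9 * 1.13
= 3.277 m

3.277 m


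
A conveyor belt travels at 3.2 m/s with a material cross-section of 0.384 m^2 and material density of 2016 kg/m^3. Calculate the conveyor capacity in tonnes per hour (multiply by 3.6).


8918.1389 t/h

Volumetric flow = speed * area
= 3.2 * 0.384 = 1.2288 m^3/s
Mass flow = volumetric * density
= 1.2288 * 2016 = 2477.2608 kg/s
Convert to t/h: multiply by 3.6
Capacity = 2477.2608 * 3.6
= 8918.1389 t/h


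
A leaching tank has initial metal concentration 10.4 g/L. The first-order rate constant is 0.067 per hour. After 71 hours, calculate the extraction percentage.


Compute the exponent:
-k * t = -0.067 * 71 = -4.757
Remaining concentration:
C = 10.4 * exp(-4.757)
= 10.4 * 0.00859134481
= 0.08934998602 g/L
Extracted = 10.4 - 0.08934998602 = 10.31065001 g/L
Extraction % = 10.31065001 / 10.4 * 100
= 99.1409%

99.1409%


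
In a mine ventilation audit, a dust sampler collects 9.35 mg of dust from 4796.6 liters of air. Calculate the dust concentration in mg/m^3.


Convert liters to m^3: 1 m^3 = 1000 L
Concentration = mass / volume * 1000
= 9.35 / 4796.6 * 1000
= 0.001949297419 * 1000
= 1.9493 mg/m^3

1.9493 mg/m^3


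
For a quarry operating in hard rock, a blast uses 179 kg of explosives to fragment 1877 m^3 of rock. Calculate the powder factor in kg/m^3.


0.0954 kg/m^3

Powder factor = explosive mass / rock volume
= 179 / 1877
= 0.0954 kg/m^3


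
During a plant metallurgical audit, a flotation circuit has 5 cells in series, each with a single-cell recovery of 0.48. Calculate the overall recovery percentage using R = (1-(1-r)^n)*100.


Complement of single-cell recovery:
1 - r = 1 - 0.48 = 0.52
Raise to power n:
(1 - r)^5 = 0.52^5 = 0.0380204032
Overall recovery:
R = (1 - 0.0380204032) * 100
= 96.198%

96.198%


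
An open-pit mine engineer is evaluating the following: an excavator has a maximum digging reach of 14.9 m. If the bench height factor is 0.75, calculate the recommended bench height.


11.175 m

Bench height = reach * factor
= 14.9 * 0.75
= 11.175 m


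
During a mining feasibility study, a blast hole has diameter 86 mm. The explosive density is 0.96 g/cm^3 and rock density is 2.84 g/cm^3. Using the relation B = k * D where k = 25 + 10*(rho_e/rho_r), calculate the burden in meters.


First, compute k:
rho_e / rho_r = 0.96 / 2.84 = 0.338028169
k = 25 + 10 * 0.338028169 = 28.38028169
Then, compute burden:
B = k * D / 1000 = 28.38028169 * 86 / 1000
= 2440.704225 / 1000
= 2.4407 m

2.4407 m


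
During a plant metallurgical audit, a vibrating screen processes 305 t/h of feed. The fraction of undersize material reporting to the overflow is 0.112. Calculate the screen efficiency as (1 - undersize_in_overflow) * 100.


88.8%

Screen efficiency = (1 - fraction of undersize in overflow) * 100
= (1 - 0.112) * 100
= 0.888 * 100
= 88.8%


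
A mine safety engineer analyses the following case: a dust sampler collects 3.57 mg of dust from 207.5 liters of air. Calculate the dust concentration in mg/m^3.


17.2048 mg/m^3

Convert liters to m^3: 1 m^3 = 1000 L
Concentration = mass / volume * 1000
= 3.57 / 207.5 * 1000
= 0.01720481928 * 1000
= 17.2048 mg/m^3
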